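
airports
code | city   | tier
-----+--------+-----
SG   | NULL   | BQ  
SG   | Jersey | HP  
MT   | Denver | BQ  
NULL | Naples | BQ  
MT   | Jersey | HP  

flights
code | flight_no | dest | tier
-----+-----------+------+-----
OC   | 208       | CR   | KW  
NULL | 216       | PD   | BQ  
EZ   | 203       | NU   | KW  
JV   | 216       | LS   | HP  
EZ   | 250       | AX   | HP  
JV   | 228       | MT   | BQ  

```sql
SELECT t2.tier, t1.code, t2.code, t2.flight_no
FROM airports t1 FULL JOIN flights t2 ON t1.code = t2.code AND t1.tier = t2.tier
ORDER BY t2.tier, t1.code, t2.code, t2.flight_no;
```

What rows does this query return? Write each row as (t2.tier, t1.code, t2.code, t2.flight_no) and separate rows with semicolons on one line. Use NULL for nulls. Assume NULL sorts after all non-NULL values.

(BQ, NULL, JV, 228); (BQ, NULL, NULL, 216); (HP, NULL, EZ, 250); (HP, NULL, JV, 216); (KW, NULL, EZ, 203); (KW, NULL, OC, 208); (NULL, MT, NULL, NULL); (NULL, MT, NULL, NULL); (NULL, SG, NULL, NULL); (NULL, SG, NULL, NULL); (NULL, NULL, NULL, NULL)

FULL OUTER JOIN keeps every row from both sides; unmatched rows get NULL for the other side's columns.
Matching on t1.code = t2.code AND t1.tier = t2.tier. A NULL in a compared column never satisfies the condition.
- code=SG, tier=BQ: no t2 row matches, row kept with t2 columns NULL.
- code=SG, tier=HP: no t2 row matches, row kept with t2 columns NULL.
- code=MT, tier=BQ: no t2 row matches, row kept with t2 columns NULL.
- code=NULL, tier=BQ: no t2 row matches, row kept with t2 columns NULL.
- code=MT, tier=HP: no t2 row matches, row kept with t2 columns NULL.
- plus 6 unmatched t2 row(s), each kept with NULL t1 columns.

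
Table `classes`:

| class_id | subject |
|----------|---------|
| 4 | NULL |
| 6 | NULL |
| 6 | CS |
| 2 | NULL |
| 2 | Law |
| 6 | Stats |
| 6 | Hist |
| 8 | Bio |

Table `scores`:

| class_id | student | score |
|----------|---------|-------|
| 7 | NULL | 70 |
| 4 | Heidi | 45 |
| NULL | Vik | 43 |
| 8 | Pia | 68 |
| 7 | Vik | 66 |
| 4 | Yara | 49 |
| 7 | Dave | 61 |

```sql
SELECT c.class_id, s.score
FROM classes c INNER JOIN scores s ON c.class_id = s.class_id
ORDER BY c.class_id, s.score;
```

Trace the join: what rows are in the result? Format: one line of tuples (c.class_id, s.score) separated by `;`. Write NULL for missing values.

INNER JOIN keeps only pairs where the ON condition holds.
Matching on c.class_id = s.class_id. A NULL in a compared column never satisfies the condition.
Matched pairs: 3.

(4, 45); (4, 49); (8, 68)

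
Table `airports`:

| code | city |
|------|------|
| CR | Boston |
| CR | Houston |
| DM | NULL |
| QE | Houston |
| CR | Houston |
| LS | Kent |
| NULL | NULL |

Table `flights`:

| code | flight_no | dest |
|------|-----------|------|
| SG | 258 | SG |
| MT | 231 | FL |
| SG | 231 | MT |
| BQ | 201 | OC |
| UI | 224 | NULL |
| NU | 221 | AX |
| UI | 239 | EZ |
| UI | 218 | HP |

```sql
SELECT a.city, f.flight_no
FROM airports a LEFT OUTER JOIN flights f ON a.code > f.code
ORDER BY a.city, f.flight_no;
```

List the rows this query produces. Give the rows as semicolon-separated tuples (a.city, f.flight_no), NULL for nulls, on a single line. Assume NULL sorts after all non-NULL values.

(Boston, 201); (Houston, 201); (Houston, 201); (Houston, 201); (Houston, 221); (Houston, 231); (Kent, 201); (NULL, 201); (NULL, NULL)

LEFT JOIN keeps every row from `airports`; unmatched rows get NULL for `flights`'s columns.
Matching on a.code > f.code. A NULL in a compared column never satisfies the condition.
- a (code=CR) pairs with 1 row(s) of f.
- a (code=CR) pairs with 1 row(s) of f.
- a (code=DM) pairs with 1 row(s) of f.
- a (code=QE) pairs with 3 row(s) of f.
- a (code=CR) pairs with 1 row(s) of f.
- a (code=LS) pairs with 1 row(s) of f.
- a (code=NULL) has no partner → padded with NULL.
After projecting and ordering:
a.city | f.flight_no
Boston | 201
Houston | 201
Houston | 201
Houston | 201
Houston | 221
Houston | 231
Kent | 201
NULL | 201
NULL | NULL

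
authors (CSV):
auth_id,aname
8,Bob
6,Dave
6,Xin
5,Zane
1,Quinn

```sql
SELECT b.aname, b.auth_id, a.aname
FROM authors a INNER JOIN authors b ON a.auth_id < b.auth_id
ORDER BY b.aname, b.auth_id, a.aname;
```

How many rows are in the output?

9

INNER JOIN keeps only pairs where the ON condition holds.
Matching on a.auth_id < b.auth_id.
- auth_id=8: no matching b row, dropped.
- auth_id=6: 1 matching b row(s), so 1 row(s) emitted.
- auth_id=6: 1 matching b row(s), so 1 row(s) emitted.
- auth_id=5: 3 matching b row(s), so 3 row(s) emitted.
- auth_id=1: 4 matching b row(s), so 4 row(s) emitted.
Total: 9 rows.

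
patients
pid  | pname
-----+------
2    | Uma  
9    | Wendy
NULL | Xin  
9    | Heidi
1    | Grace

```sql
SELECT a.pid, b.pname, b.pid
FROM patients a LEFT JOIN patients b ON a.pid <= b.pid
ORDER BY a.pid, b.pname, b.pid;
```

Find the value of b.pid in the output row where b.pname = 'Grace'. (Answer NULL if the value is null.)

1

LEFT JOIN keeps every row from `patients a`; unmatched rows get NULL for `patients b`'s columns.
Matching on a.pid <= b.pid. A NULL in a compared column never satisfies the condition.
- pid=2: 3 matching b row(s), so 3 row(s) emitted.
- pid=9: 2 matching b row(s), so 2 row(s) emitted.
- pid=NULL: no b row matches, row kept with b columns NULL.
- pid=9: 2 matching b row(s), so 2 row(s) emitted.
- pid=1: 4 matching b row(s), so 4 row(s) emitted.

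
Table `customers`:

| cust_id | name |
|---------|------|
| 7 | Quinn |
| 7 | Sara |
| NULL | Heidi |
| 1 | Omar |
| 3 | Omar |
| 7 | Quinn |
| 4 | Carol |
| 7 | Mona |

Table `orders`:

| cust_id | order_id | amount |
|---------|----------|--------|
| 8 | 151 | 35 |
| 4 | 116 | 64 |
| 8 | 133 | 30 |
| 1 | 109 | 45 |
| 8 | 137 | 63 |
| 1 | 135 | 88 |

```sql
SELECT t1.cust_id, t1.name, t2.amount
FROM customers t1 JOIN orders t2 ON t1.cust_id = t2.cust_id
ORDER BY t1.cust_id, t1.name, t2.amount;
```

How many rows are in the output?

3

INNER JOIN keeps only pairs where the ON condition holds.
Matching on t1.cust_id = t2.cust_id. A NULL in a compared column never satisfies the condition.
Matched pairs: 3.
Total: 3 rows.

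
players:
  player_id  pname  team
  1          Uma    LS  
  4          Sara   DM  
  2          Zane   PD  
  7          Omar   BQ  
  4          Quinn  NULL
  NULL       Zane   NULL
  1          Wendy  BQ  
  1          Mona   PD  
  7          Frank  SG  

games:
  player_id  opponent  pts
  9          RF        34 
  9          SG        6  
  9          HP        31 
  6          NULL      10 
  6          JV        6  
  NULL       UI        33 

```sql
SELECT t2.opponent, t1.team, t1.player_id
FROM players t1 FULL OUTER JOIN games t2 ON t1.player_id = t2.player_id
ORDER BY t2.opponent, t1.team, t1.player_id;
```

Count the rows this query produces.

FULL OUTER JOIN keeps every row from both sides; unmatched rows get NULL for the other side's columns.
Matching on t1.player_id = t2.player_id. A NULL in a compared column never satisfies the condition.
- t1 row (player_id=1): no match → kept, t2 columns NULL.
- t1 row (player_id=4): no match → kept, t2 columns NULL.
- t1 row (player_id=2): no match → kept, t2 columns NULL.
- t1 row (player_id=7): no match → kept, t2 columns NULL.
- t1 row (player_id=4): no match → kept, t2 columns NULL.
- t1 row (player_id=NULL): no match → kept, t2 columns NULL.
- t1 row (player_id=1): no match → kept, t2 columns NULL.
- t1 row (player_id=1): no match → kept, t2 columns NULL.
- t1 row (player_id=7): no match → kept, t2 columns NULL.
- 6 row(s) from t2 found no t1 partner → padded with NULL.
Total: 0 matched + 15 padded = 15 rows.

15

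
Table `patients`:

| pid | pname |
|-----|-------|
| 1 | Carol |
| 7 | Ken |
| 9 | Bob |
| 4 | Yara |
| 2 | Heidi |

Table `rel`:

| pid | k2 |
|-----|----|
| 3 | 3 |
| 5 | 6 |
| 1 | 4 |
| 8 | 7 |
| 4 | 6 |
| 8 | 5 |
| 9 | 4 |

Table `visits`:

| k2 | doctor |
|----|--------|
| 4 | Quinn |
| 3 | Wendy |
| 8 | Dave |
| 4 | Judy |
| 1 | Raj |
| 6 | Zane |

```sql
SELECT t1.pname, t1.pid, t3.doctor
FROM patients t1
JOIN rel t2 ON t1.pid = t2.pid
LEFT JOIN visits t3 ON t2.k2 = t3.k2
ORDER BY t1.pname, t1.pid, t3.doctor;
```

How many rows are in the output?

5

Joins associate left-to-right: patients INNER JOIN rel on pid gives 3 intermediate row(s).
Then LEFT JOIN `visits t3` on k2: each of those 3 rows is kept; rows whose t2.k2 has no match in t3 get NULL for t3's columns.
Result: 5 row(s).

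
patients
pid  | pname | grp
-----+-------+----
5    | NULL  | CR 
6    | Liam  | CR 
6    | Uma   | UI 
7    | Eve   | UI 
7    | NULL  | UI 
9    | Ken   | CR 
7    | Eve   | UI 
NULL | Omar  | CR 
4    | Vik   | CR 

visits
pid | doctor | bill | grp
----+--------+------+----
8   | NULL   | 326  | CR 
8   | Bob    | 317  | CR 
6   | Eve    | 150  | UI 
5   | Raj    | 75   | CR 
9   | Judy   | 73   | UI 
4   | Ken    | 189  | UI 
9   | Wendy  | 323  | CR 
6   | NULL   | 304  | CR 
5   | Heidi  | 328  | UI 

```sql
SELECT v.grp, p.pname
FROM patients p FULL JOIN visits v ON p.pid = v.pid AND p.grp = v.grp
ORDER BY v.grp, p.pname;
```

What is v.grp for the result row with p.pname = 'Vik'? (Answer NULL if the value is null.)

FULL OUTER JOIN keeps every row from both sides; unmatched rows get NULL for the other side's columns.
Matching on p.pid = v.pid AND p.grp = v.grp. A NULL in a compared column never satisfies the condition.
- p[0] pid=5, grp=CR → 1 match(es) in v → 1 row(s).
- p[1] pid=6, grp=CR → 1 match(es) in v → 1 row(s).
- p[2] pid=6, grp=UI → 1 match(es) in v → 1 row(s).
- p[3] pid=7, grp=UI → no match; kept with NULLs on the v side.
- p[4] pid=7, grp=UI → no match; kept with NULLs on the v side.
- p[5] pid=9, grp=CR → 1 match(es) in v → 1 row(s).
- p[6] pid=7, grp=UI → no match; kept with NULLs on the v side.
- p[7] pid=NULL, grp=CR → no match; kept with NULLs on the v side.
- p[8] pid=4, grp=CR → no match; kept with NULLs on the v side.
- plus 5 unmatched v row(s), each kept with NULL p columns.

NULL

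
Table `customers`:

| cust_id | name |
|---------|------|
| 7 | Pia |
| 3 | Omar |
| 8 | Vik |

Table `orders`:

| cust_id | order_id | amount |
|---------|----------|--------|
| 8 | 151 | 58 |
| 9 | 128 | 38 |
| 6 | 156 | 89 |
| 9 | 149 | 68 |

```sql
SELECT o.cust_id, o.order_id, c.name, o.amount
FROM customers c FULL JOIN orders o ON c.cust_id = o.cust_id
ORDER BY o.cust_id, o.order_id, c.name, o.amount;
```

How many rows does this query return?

FULL OUTER JOIN keeps every row from both sides; unmatched rows get NULL for the other side's columns.
Matching on c.cust_id = o.cust_id.
- cust_id=7: no o row matches, row kept with o columns NULL.
- cust_id=3: no o row matches, row kept with o columns NULL.
- cust_id=8: 1 matching o row(s), so 1 row(s) emitted.
- plus 3 unmatched o row(s), each kept with NULL c columns.
Total: 1 matched + 5 padded = 6 rows.

6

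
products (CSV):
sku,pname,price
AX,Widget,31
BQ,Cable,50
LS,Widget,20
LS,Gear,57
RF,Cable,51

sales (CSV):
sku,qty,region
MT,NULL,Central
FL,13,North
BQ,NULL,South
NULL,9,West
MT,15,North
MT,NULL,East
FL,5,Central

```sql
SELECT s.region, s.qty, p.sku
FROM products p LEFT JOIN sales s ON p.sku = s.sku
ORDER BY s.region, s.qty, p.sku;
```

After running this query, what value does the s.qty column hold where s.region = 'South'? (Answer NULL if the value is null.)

LEFT JOIN keeps every row from `products`; unmatched rows get NULL for `sales`'s columns.
Matching on p.sku = s.sku. A NULL in a compared column never satisfies the condition.
Matched pairs: 1; unmatched p rows kept: 4.

NULL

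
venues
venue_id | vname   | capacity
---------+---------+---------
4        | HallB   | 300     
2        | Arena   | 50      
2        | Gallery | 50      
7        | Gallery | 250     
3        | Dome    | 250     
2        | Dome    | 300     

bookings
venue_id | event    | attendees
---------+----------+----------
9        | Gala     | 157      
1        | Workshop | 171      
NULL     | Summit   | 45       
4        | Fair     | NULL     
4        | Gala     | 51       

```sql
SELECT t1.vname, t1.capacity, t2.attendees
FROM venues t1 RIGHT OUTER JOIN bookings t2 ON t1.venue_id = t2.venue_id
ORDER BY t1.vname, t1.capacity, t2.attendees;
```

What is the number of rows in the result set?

5

RIGHT JOIN keeps every row from `bookings`; unmatched rows get NULL for `venues`'s columns.
Matching on t1.venue_id = t2.venue_id. A NULL in a compared column never satisfies the condition.
- venue_id=4: 2 matching t2 row(s), so 2 row(s) emitted.
- venue_id=2: no matching t2 row.
- venue_id=2: no matching t2 row.
- venue_id=7: no matching t2 row.
- venue_id=3: no matching t2 row.
- venue_id=2: no matching t2 row.
- 3 row(s) from t2 found no t1 partner → padded with NULL.
Total: 2 matched + 3 padded = 5 rows.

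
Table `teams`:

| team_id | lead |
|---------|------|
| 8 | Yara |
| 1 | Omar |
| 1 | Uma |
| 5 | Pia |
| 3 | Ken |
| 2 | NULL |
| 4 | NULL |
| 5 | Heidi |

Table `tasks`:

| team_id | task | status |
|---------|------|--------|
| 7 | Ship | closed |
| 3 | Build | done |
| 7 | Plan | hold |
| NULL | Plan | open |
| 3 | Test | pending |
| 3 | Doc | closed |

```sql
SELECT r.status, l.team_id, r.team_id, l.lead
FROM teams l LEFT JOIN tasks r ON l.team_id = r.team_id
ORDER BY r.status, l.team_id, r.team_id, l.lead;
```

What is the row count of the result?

10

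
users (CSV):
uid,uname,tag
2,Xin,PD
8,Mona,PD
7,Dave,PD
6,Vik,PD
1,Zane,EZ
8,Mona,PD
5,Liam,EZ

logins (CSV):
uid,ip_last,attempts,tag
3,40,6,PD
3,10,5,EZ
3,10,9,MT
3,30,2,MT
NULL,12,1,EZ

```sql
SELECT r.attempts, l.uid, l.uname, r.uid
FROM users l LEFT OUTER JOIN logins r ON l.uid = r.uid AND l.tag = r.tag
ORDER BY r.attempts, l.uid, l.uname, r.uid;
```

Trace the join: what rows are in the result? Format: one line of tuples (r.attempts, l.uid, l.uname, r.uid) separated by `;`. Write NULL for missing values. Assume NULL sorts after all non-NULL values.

(NULL, 1, Zane, NULL); (NULL, 2, Xin, NULL); (NULL, 5, Liam, NULL); (NULL, 6, Vik, NULL); (NULL, 7, Dave, NULL); (NULL, 8, Mona, NULL); (NULL, 8, Mona, NULL)

LEFT JOIN keeps every row from `users`; unmatched rows get NULL for `logins`'s columns.
Matching on l.uid = r.uid AND l.tag = r.tag. A NULL in a compared column never satisfies the condition.
- l row (uid=2, tag=PD): no match → kept, r columns NULL.
- l row (uid=8, tag=PD): no match → kept, r columns NULL.
- l row (uid=7, tag=PD): no match → kept, r columns NULL.
- l row (uid=6, tag=PD): no match → kept, r columns NULL.
- l row (uid=1, tag=EZ): no match → kept, r columns NULL.
- l row (uid=8, tag=PD): no match → kept, r columns NULL.
- l row (uid=5, tag=EZ): no match → kept, r columns NULL.
After projecting and ordering:
r.attempts | l.uid | l.uname | r.uid
NULL | 1 | Zane | NULL
NULL | 2 | Xin | NULL
NULL | 5 | Liam | NULL
NULL | 6 | Vik | NULL
NULL | 7 | Dave | NULL
NULL | 8 | Mona | NULL
NULL | 8 | Mona | NULL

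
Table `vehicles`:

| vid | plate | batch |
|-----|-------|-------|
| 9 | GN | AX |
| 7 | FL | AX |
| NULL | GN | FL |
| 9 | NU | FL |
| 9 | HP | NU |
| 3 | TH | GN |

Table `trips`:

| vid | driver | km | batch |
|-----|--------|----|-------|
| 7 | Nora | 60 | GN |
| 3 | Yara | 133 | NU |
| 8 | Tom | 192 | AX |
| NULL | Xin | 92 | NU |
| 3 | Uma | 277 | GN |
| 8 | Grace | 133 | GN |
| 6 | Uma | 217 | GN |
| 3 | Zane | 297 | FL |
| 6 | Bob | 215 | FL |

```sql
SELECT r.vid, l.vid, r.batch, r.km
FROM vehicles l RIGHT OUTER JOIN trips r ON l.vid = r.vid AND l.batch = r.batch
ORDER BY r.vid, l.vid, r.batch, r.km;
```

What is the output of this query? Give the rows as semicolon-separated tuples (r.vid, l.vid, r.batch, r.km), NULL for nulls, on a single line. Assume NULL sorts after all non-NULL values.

RIGHT JOIN keeps every row from `trips`; unmatched rows get NULL for `vehicles`'s columns.
Matching on l.vid = r.vid AND l.batch = r.batch. A NULL in a compared column never satisfies the condition.
- l row (vid=9, batch=AX): no match.
- l row (vid=7, batch=AX): no match.
- l row (vid=NULL, batch=FL): no match.
- l row (vid=9, batch=FL): no match.
- l row (vid=9, batch=NU): no match.
- l row (vid=3, batch=GN): matches 1 r row(s) → 1 output row(s).
- 8 r row(s) had no l match → kept, l columns NULL.
After projecting and ordering:
r.vid | l.vid | r.batch | r.km
3 | 3 | GN | 277
3 | NULL | FL | 297
3 | NULL | NU | 133
6 | NULL | FL | 215
6 | NULL | GN | 217
7 | NULL | GN | 60
8 | NULL | AX | 192
8 | NULL | GN | 133
NULL | NULL | NU | 92

(3, 3, GN, 277); (3, NULL, FL, 297); (3, NULL, NU, 133); (6, NULL, FL, 215); (6, NULL, GN, 217); (7, NULL, GN, 60); (8, NULL, AX, 192); (8, NULL, GN, 133); (NULL, NULL, NU, 92)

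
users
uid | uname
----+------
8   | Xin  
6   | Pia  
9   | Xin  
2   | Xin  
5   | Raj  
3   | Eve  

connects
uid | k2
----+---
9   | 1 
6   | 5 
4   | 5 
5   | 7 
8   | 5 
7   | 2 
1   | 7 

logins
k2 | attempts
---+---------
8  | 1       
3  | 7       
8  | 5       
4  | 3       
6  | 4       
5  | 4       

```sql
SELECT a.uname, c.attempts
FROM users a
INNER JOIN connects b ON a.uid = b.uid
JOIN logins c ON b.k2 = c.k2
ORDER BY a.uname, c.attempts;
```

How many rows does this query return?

2

Joins associate left-to-right: users INNER JOIN connects on uid gives 4 intermediate row(s).
Then INNER JOIN `logins c` on k2: keep only rows whose b.k2 appears in c.
Result: 2 row(s).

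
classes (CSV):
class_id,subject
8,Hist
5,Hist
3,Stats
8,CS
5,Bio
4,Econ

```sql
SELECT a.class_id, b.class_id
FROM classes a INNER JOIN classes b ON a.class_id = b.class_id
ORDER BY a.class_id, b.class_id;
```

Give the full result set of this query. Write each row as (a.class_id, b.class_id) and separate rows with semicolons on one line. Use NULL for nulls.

(3, 3); (4, 4); (5, 5); (5, 5); (5, 5); (5, 5); (8, 8); (8, 8); (8, 8); (8, 8)

INNER JOIN keeps only pairs where the ON condition holds.
Matching on a.class_id = b.class_id.
Matched pairs: 10.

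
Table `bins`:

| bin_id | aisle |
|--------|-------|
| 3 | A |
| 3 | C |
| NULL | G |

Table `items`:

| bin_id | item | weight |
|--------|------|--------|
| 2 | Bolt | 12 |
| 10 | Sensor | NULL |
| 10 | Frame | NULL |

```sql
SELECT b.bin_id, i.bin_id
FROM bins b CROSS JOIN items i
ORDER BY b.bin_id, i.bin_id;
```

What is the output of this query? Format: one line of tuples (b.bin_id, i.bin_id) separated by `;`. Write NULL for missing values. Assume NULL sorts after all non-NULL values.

(3, 2); (3, 2); (3, 10); (3, 10); (3, 10); (3, 10); (NULL, 2); (NULL, 10); (NULL, 10)

CROSS JOIN pairs every row of `bins` with every row of `items`: 3 × 3 = 9 rows.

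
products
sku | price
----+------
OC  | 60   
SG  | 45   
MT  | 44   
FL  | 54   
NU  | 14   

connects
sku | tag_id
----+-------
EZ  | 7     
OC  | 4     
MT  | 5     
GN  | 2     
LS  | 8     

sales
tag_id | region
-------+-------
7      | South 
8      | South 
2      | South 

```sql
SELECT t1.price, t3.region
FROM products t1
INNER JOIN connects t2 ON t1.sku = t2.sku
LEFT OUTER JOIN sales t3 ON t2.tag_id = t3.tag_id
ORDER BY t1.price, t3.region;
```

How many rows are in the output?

2

Joins associate left-to-right: products INNER JOIN connects on sku gives 2 intermediate row(s).
Then LEFT JOIN `sales t3` on tag_id: each of those 2 rows is kept; rows whose t2.tag_id has no match in t3 get NULL for t3's columns.
Result: 2 row(s).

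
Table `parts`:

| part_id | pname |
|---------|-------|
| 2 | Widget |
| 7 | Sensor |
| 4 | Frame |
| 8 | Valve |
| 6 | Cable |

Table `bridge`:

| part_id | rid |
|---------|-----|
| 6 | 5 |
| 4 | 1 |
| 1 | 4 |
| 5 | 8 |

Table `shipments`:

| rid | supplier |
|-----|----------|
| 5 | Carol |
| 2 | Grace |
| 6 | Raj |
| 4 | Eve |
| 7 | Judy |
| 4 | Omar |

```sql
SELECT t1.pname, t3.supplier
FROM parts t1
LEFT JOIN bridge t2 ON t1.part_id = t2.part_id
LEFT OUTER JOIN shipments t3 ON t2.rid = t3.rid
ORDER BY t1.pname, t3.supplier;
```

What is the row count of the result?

5

Step 1 — t1 LEFT JOIN t2 on part_id → 5 row(s).
Then LEFT JOIN `shipments t3` on rid: each of those 5 rows is kept; rows whose t2.rid has no match in t3 get NULL for t3's columns.
Result: 5 row(s).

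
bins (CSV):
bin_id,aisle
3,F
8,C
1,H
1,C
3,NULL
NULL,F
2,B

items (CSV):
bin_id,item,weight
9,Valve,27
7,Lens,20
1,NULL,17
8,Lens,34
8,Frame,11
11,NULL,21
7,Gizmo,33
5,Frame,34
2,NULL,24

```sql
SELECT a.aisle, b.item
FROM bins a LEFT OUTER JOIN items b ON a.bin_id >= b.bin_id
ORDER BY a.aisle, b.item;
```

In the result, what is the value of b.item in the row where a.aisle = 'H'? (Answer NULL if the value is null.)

LEFT JOIN keeps every row from `bins`; unmatched rows get NULL for `items`'s columns.
Matching on a.bin_id >= b.bin_id. A NULL in a compared column never satisfies the condition.
Matched pairs: 15; unmatched a rows kept: 1.

NULL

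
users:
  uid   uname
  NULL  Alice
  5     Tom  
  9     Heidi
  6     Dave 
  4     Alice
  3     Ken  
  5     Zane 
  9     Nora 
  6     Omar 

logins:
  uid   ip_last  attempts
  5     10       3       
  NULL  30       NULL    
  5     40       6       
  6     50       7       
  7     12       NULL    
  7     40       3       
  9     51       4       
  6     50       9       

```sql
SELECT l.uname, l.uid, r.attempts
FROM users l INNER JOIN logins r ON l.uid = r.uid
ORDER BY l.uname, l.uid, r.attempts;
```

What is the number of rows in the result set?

10

INNER JOIN keeps only pairs where the ON condition holds.
Matching on l.uid = r.uid. A NULL in a compared column never satisfies the condition.
- l[0] uid=NULL → no match; dropped.
- l[1] uid=5 → 2 match(es) in r → 2 row(s).
- l[2] uid=9 → 1 match(es) in r → 1 row(s).
- l[3] uid=6 → 2 match(es) in r → 2 row(s).
- l[4] uid=4 → no match; dropped.
- l[5] uid=3 → no match; dropped.
- l[6] uid=5 → 2 match(es) in r → 2 row(s).
- l[7] uid=9 → 1 match(es) in r → 1 row(s).
- l[8] uid=6 → 2 match(es) in r → 2 row(s).
Total: 10 rows.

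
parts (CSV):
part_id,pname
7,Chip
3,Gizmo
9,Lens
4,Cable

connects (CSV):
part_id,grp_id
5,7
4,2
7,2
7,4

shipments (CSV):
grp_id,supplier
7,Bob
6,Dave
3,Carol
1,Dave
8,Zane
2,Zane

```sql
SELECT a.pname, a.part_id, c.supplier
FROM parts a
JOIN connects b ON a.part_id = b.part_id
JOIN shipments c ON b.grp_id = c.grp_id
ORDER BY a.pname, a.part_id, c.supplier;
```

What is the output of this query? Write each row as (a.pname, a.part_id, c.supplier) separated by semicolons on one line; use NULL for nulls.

(Cable, 4, Zane); (Chip, 7, Zane)

Evaluate left to right. First `parts a INNER JOIN connects b` on part_id: 3 row(s).
Then INNER JOIN `shipments c` on grp_id: keep only rows whose b.grp_id appears in c.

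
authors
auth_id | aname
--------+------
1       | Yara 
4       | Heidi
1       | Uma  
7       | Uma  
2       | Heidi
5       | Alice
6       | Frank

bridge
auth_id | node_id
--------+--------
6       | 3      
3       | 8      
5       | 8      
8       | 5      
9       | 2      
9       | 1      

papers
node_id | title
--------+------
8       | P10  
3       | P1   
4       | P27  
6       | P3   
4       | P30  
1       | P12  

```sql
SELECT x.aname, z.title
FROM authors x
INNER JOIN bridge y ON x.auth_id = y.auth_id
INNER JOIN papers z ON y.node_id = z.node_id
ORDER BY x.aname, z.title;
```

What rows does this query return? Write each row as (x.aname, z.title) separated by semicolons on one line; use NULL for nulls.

(Alice, P10); (Frank, P1)

Step 1 — x INNER JOIN y on auth_id → 2 row(s).
Then INNER JOIN `papers z` on node_id: keep only rows whose y.node_id appears in z.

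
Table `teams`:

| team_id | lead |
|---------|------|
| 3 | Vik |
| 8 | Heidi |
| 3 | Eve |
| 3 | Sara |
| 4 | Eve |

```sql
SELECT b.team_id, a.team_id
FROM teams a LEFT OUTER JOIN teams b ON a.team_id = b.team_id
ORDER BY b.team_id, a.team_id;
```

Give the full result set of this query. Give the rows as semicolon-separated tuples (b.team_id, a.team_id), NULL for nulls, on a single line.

(3, 3); (3, 3); (3, 3); (3, 3); (3, 3); (3, 3); (3, 3); (3, 3); (3, 3); (4, 4); (8, 8)

LEFT JOIN keeps every row from `teams a`; unmatched rows get NULL for `teams b`'s columns.
Matching on a.team_id = b.team_id.
Matched pairs: 11; unmatched a rows kept: 0.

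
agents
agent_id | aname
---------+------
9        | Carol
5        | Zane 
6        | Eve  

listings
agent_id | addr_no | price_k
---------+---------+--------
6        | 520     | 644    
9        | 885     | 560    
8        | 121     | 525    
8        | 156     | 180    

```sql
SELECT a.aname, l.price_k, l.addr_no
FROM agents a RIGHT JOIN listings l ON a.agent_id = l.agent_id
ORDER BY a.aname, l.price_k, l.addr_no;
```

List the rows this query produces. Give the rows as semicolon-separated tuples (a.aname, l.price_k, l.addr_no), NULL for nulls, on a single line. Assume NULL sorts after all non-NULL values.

(Carol, 560, 885); (Eve, 644, 520); (NULL, 180, 156); (NULL, 525, 121)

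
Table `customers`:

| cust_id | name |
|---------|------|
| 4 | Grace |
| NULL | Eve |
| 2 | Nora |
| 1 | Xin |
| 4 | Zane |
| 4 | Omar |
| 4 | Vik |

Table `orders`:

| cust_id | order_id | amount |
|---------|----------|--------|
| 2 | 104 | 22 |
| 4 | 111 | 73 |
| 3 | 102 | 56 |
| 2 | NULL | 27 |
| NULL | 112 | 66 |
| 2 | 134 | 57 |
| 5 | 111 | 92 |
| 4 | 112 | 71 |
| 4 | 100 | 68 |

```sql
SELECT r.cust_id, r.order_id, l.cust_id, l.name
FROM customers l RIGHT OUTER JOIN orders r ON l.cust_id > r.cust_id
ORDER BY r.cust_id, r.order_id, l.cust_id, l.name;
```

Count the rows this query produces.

21

RIGHT JOIN keeps every row from `orders`; unmatched rows get NULL for `customers`'s columns.
Matching on l.cust_id > r.cust_id. A NULL in a compared column never satisfies the condition.
- cust_id=4: 4 matching r row(s), so 4 row(s) emitted.
- cust_id=NULL: no matching r row.
- cust_id=2: no matching r row.
- cust_id=1: no matching r row.
- cust_id=4: 4 matching r row(s), so 4 row(s) emitted.
- cust_id=4: 4 matching r row(s), so 4 row(s) emitted.
- cust_id=4: 4 matching r row(s), so 4 row(s) emitted.
- 5 row(s) from r found no l partner → padded with NULL.
Total: 16 matched + 5 padded = 21 rows.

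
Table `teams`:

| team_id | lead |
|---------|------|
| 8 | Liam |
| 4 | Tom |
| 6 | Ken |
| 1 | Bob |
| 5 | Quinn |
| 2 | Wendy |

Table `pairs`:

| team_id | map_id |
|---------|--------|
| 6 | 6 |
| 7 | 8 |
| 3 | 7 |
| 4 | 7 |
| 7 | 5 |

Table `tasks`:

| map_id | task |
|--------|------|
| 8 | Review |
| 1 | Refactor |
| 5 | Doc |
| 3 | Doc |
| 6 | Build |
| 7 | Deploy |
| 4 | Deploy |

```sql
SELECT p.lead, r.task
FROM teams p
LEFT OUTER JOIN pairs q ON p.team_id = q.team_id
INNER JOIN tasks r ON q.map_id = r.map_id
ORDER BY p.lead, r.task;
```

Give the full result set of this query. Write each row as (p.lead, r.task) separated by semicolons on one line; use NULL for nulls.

Step 1 — p LEFT JOIN q on team_id → 6 row(s).
Then INNER JOIN `tasks r` on map_id: keep only rows whose q.map_id appears in r.

(Ken, Build); (Tom, Deploy)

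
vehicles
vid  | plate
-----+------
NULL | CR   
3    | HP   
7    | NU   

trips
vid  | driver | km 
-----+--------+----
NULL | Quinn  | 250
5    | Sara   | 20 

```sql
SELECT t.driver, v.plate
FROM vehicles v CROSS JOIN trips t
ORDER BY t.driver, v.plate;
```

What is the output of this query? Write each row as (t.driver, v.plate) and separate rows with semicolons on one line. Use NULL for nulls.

(Quinn, CR); (Quinn, HP); (Quinn, NU); (Sara, CR); (Sara, HP); (Sara, NU)

CROSS JOIN pairs every row of `vehicles` with every row of `trips`: 3 × 2 = 6 rows.
After projecting and ordering:
t.driver | v.plate
Quinn | CR
Quinn | HP
Quinn | NU
Sara | CR
Sara | HP
Sara | NU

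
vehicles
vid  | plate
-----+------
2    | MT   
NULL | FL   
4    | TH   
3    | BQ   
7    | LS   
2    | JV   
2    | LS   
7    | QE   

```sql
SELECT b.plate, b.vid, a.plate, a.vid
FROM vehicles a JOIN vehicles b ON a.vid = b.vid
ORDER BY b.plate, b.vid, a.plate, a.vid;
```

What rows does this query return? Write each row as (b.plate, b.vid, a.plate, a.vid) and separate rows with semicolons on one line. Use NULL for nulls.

INNER JOIN keeps only pairs where the ON condition holds.
Matching on a.vid = b.vid. A NULL in a compared column never satisfies the condition.
Matched pairs: 15.

(BQ, 3, BQ, 3); (JV, 2, JV, 2); (JV, 2, LS, 2); (JV, 2, MT, 2); (LS, 2, JV, 2); (LS, 2, LS, 2); (LS, 2, MT, 2); (LS, 7, LS, 7); (LS, 7, QE, 7); (MT, 2, JV, 2); (MT, 2, LS, 2); (MT, 2, MT, 2); (QE, 7, LS, 7); (QE, 7, QE, 7); (TH, 4, TH, 4)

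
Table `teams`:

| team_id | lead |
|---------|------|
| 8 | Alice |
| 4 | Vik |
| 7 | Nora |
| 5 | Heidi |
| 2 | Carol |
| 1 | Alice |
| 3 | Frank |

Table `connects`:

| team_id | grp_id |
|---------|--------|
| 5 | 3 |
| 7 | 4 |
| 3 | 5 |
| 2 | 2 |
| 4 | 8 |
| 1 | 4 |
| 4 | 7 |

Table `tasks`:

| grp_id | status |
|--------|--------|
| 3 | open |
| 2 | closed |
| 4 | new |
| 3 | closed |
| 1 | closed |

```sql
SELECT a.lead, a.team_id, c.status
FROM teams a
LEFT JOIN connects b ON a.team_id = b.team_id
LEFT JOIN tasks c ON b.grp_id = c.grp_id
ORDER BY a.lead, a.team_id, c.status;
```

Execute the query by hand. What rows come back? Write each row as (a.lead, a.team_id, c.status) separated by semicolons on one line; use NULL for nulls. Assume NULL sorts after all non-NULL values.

(Alice, 1, new); (Alice, 8, NULL); (Carol, 2, closed); (Frank, 3, NULL); (Heidi, 5, closed); (Heidi, 5, open); (Nora, 7, new); (Vik, 4, NULL); (Vik, 4, NULL)

Joins associate left-to-right: teams LEFT JOIN connects on team_id gives 8 intermediate row(s).
Then LEFT JOIN `tasks c` on grp_id: each of those 8 rows is kept; rows whose b.grp_id has no match in c get NULL for c's columns.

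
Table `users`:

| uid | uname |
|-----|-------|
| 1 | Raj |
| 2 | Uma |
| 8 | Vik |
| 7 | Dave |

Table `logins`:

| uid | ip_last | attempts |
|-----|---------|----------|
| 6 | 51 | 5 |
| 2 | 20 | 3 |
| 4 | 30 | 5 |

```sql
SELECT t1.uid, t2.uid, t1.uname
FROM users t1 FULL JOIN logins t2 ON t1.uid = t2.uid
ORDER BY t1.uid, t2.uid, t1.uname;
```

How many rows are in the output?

6

FULL OUTER JOIN keeps every row from both sides; unmatched rows get NULL for the other side's columns.
Matching on t1.uid = t2.uid.
Matched pairs: 1; unmatched t1 rows kept: 3; unmatched t2 rows kept: 2.
Total: 1 matched + 5 padded = 6 rows.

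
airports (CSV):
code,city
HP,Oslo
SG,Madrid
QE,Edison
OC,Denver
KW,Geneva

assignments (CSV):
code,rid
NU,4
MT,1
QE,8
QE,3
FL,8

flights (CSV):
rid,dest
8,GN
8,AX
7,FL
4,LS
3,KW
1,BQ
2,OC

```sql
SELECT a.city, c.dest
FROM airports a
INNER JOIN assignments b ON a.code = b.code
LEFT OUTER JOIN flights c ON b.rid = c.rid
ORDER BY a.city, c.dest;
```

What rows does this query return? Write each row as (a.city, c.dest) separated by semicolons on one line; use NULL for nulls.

(Edison, AX); (Edison, GN); (Edison, KW)

Step 1 — a INNER JOIN b on code → 2 row(s).
Then LEFT JOIN `flights c` on rid: each of those 2 rows is kept; rows whose b.rid has no match in c get NULL for c's columns.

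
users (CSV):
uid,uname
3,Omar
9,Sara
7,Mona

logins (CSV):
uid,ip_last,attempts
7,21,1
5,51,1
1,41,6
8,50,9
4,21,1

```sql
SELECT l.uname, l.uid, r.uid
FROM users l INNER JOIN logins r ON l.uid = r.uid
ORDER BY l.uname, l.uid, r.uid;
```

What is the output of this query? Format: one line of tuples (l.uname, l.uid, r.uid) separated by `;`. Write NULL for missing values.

(Mona, 7, 7)

INNER JOIN keeps only pairs where the ON condition holds.
Matching on l.uid = r.uid.
- l[0] uid=3 → no match; dropped.
- l[1] uid=9 → no match; dropped.
- l[2] uid=7 → 1 match(es) in r → 1 row(s).
After projecting and ordering:
l.uname | l.uid | r.uid
Mona | 7 | 7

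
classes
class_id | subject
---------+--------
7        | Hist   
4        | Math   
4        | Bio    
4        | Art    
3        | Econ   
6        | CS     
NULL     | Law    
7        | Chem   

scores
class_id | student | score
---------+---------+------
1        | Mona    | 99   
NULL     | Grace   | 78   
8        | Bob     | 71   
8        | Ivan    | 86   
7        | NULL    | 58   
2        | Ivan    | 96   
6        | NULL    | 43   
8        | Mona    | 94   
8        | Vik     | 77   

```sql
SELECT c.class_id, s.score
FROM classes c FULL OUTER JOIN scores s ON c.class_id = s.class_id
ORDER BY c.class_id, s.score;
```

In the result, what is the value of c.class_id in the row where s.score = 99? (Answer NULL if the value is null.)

FULL OUTER JOIN keeps every row from both sides; unmatched rows get NULL for the other side's columns.
Matching on c.class_id = s.class_id. A NULL in a compared column never satisfies the condition.
Matched pairs: 3; unmatched c rows kept: 5; unmatched s rows kept: 7.

NULL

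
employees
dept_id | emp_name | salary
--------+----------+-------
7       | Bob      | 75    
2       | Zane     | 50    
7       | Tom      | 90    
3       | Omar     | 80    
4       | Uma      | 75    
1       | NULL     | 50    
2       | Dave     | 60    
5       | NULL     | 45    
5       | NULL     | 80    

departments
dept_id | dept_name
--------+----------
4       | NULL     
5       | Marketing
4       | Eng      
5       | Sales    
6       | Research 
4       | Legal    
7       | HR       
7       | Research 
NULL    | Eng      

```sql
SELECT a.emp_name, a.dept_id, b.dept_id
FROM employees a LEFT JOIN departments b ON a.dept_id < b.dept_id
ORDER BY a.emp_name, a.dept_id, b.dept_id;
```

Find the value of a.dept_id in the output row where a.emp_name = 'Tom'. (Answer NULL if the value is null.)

7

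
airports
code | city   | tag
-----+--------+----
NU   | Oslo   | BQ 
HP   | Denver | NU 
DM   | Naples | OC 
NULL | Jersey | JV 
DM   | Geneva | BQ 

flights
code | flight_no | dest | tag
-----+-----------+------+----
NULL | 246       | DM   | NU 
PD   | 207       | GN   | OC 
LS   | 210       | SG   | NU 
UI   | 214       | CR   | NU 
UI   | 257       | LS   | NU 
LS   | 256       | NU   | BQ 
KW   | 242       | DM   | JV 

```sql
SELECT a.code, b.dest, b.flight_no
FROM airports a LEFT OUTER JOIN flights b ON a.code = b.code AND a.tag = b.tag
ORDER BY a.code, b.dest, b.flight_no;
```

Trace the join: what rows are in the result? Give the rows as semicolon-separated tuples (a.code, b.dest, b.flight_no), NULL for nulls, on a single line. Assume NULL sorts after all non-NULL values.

(DM, NULL, NULL); (DM, NULL, NULL); (HP, NULL, NULL); (NU, NULL, NULL); (NULL, NULL, NULL)

LEFT JOIN keeps every row from `airports`; unmatched rows get NULL for `flights`'s columns.
Matching on a.code = b.code AND a.tag = b.tag. A NULL in a compared column never satisfies the condition.
- code=NU, tag=BQ: no b row matches, row kept with b columns NULL.
- code=HP, tag=NU: no b row matches, row kept with b columns NULL.
- code=DM, tag=OC: no b row matches, row kept with b columns NULL.
- code=NULL, tag=JV: no b row matches, row kept with b columns NULL.
- code=DM, tag=BQ: no b row matches, row kept with b columns NULL.
After projecting and ordering:
a.code | b.dest | b.flight_no
DM | NULL | NULL
DM | NULL | NULL
HP | NULL | NULL
NU | NULL | NULL
NULL | NULL | NULL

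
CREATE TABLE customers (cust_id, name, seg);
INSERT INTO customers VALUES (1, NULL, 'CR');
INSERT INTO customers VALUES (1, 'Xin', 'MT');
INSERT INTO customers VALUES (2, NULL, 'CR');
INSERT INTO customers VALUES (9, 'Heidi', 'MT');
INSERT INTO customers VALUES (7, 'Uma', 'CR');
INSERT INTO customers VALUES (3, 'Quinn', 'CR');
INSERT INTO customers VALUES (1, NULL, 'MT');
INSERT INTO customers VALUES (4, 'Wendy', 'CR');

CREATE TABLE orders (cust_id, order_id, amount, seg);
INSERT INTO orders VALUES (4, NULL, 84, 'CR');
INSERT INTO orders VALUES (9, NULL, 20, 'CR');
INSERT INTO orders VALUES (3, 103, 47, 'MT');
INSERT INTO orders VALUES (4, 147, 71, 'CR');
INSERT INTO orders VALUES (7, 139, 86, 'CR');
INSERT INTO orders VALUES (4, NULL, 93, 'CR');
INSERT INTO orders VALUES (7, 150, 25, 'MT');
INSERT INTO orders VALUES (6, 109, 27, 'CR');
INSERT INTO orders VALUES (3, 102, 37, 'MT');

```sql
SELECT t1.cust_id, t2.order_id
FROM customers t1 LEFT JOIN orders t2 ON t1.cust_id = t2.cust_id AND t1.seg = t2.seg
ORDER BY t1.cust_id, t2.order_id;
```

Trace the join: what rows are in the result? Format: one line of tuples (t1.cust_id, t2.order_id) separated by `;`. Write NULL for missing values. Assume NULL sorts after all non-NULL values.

(1, NULL); (1, NULL); (1, NULL); (2, NULL); (3, NULL); (4, 147); (4, NULL); (4, NULL); (7, 139); (9, NULL)

LEFT JOIN keeps every row from `customers`; unmatched rows get NULL for `orders`'s columns.
Matching on t1.cust_id = t2.cust_id AND t1.seg = t2.seg.
Matched pairs: 4; unmatched t1 rows kept: 6.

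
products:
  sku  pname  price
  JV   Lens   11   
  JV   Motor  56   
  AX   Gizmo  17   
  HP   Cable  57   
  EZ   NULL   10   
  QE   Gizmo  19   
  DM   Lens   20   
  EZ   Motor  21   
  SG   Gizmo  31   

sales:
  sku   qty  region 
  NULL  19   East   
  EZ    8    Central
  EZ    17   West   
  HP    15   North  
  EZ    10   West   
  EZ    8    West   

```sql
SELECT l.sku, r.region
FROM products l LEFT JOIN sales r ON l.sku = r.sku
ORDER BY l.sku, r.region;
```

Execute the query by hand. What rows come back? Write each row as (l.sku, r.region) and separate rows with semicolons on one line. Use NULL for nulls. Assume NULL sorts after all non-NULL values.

LEFT JOIN keeps every row from `products`; unmatched rows get NULL for `sales`'s columns.
Matching on l.sku = r.sku. A NULL in a compared column never satisfies the condition.
- l row (sku=JV): no match → kept, r columns NULL.
- l row (sku=JV): no match → kept, r columns NULL.
- l row (sku=AX): no match → kept, r columns NULL.
- l row (sku=HP): matches 1 r row(s) → 1 output row(s).
- l row (sku=EZ): matches 4 r row(s) → 4 output row(s).
- l row (sku=QE): no match → kept, r columns NULL.
- l row (sku=DM): no match → kept, r columns NULL.
- l row (sku=EZ): matches 4 r row(s) → 4 output row(s).
- l row (sku=SG): no match → kept, r columns NULL.

(AX, NULL); (DM, NULL); (EZ, Central); (EZ, Central); (EZ, West); (EZ, West); (EZ, West); (EZ, West); (EZ, West); (EZ, West); (HP, North); (JV, NULL); (JV, NULL); (QE, NULL); (SG, NULL)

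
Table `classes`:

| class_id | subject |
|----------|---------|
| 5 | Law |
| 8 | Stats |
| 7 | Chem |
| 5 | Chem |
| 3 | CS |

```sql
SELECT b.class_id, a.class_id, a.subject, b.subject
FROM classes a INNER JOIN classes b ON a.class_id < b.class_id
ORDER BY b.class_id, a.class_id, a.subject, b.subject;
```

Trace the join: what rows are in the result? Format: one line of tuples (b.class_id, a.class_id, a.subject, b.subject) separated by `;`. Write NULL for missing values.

(5, 3, CS, Chem); (5, 3, CS, Law); (7, 3, CS, Chem); (7, 5, Chem, Chem); (7, 5, Law, Chem); (8, 3, CS, Stats); (8, 5, Chem, Stats); (8, 5, Law, Stats); (8, 7, Chem, Stats)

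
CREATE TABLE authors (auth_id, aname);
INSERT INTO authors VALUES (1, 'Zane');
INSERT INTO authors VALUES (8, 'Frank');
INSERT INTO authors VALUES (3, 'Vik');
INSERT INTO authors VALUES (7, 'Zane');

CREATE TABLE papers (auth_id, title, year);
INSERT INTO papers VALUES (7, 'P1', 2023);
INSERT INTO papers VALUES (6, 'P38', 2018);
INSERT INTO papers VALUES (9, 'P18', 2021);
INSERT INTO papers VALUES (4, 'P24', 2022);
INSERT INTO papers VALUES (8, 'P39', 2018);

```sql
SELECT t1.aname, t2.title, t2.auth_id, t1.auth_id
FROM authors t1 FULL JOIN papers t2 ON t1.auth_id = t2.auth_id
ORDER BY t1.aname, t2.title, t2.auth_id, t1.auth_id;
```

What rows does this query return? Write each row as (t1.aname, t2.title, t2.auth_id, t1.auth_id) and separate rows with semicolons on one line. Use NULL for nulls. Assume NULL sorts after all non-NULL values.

FULL OUTER JOIN keeps every row from both sides; unmatched rows get NULL for the other side's columns.
Matching on t1.auth_id = t2.auth_id.
- t1 (auth_id=1) has no partner → padded with NULL.
- t1 (auth_id=8) pairs with 1 row(s) of t2.
- t1 (auth_id=3) has no partner → padded with NULL.
- t1 (auth_id=7) pairs with 1 row(s) of t2.
- 3 t2 row(s) had no t1 match → kept, t1 columns NULL.
After projecting and ordering:
t1.aname | t2.title | t2.auth_id | t1.auth_id
Frank | P39 | 8 | 8
Vik | NULL | NULL | 3
Zane | P1 | 7 | 7
Zane | NULL | NULL | 1
NULL | P18 | 9 | NULL
NULL | P24 | 4 | NULL
NULL | P38 | 6 | NULL

(Frank, P39, 8, 8); (Vik, NULL, NULL, 3); (Zane, P1, 7, 7); (Zane, NULL, NULL, 1); (NULL, P18, 9, NULL); (NULL, P24, 4, NULL); (NULL, P38, 6, NULL)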